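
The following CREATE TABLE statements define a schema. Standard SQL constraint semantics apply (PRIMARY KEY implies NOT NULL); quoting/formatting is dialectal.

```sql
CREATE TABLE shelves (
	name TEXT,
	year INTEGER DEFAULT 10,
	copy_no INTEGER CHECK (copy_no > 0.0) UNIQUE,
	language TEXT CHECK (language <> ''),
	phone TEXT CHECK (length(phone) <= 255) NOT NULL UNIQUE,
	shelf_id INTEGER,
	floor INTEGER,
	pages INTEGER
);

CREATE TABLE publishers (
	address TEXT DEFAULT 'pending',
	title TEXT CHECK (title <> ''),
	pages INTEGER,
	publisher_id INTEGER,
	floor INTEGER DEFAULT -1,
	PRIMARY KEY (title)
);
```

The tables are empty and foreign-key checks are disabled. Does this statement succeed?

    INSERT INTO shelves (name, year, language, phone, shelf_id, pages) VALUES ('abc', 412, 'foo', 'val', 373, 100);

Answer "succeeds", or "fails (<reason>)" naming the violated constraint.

succeeds

NOT NULL columns: phone is supplied.
CHECK constraints: 'foo' satisfies (language <> ''); 'val' satisfies (length(phone) <= 255).
No constraint is violated.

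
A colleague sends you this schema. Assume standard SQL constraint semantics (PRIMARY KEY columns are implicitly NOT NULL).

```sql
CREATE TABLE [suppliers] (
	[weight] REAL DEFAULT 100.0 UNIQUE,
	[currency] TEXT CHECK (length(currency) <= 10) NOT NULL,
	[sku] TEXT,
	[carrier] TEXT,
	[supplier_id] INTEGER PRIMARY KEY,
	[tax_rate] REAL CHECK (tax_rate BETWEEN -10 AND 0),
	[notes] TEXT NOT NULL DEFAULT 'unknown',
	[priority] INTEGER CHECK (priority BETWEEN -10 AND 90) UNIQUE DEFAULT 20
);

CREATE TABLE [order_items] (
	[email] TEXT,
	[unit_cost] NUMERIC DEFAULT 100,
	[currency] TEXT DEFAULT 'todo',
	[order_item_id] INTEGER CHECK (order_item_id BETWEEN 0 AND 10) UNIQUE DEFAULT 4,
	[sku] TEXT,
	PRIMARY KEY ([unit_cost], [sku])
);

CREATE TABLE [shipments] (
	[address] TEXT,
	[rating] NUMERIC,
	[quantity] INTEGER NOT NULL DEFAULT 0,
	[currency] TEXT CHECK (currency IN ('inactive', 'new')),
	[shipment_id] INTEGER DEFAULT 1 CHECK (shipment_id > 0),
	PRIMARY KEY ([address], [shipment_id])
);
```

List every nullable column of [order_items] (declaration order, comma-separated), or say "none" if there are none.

- email: no NOT NULL constraint applies → nullable.
- unit_cost: part of the PRIMARY KEY, which implies NOT NULL → not nullable.
- currency: DEFAULT only fills an omitted column; an explicit NULL is still allowed → nullable.
- order_item_id: CHECK does not forbid NULL (a CHECK constraint passes when its expression is NULL) → nullable.
- sku: part of the PRIMARY KEY, which implies NOT NULL → not nullable.

email, currency, order_item_id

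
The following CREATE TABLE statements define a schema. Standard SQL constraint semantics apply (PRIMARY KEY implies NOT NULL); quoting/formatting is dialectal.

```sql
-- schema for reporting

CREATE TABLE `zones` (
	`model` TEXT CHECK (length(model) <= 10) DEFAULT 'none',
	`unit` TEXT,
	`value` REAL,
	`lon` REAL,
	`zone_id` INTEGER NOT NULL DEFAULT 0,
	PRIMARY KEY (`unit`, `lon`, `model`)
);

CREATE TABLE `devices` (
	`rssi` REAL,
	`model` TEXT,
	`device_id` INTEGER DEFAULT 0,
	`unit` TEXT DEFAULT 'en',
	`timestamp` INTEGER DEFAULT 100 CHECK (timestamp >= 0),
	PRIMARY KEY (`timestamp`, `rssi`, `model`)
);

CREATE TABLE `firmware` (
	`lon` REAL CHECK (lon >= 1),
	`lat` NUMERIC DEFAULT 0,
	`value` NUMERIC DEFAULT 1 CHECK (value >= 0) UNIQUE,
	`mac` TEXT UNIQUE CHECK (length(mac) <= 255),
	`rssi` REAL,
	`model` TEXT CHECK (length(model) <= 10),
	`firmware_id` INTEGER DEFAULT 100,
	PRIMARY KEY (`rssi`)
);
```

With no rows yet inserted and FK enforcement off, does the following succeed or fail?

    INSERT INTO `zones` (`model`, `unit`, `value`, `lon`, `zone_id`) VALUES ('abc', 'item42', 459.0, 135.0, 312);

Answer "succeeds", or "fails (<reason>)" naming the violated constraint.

NOT NULL columns: lon is supplied; model is supplied; unit is supplied; zone_id is supplied.
CHECK constraints: 'abc' satisfies (length(model) <= 10).
No constraint is violated.

succeeds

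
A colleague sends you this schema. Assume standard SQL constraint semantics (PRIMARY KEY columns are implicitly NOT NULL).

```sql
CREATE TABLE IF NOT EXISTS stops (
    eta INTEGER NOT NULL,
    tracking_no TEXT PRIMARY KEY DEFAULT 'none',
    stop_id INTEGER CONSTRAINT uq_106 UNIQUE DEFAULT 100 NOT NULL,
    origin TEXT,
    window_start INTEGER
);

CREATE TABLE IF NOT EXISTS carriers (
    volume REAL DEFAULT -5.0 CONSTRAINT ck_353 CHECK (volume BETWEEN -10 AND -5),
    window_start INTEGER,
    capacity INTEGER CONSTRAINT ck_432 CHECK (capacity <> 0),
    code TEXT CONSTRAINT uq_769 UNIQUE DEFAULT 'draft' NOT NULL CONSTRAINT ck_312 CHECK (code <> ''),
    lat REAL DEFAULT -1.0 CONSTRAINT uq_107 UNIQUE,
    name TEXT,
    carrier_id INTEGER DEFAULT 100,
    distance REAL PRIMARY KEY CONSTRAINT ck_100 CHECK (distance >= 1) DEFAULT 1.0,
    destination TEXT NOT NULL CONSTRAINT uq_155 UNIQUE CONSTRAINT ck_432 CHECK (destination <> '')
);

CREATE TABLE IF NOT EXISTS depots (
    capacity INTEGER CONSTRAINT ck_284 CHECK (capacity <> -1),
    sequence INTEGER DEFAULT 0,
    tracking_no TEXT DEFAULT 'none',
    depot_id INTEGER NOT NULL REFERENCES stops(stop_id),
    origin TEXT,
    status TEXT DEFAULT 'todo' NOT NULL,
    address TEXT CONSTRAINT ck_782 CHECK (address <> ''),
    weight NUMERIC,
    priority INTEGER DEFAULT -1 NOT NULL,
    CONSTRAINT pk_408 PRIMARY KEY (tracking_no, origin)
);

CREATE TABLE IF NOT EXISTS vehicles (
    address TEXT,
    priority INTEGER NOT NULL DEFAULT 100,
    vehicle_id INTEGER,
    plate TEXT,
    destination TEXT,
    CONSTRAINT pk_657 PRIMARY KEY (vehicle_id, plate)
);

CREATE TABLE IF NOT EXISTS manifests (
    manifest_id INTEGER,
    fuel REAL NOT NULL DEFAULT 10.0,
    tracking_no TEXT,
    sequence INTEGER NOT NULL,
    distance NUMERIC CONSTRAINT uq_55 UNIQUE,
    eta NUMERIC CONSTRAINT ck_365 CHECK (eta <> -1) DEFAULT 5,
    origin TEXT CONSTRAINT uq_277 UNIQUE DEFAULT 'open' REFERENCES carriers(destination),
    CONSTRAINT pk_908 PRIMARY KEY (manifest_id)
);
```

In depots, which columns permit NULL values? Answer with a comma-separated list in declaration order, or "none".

capacity, sequence, address, weight

- capacity: CHECK does not forbid NULL (a CHECK constraint passes when its expression is NULL) → nullable.
- sequence: DEFAULT only fills an omitted column; an explicit NULL is still allowed → nullable.
- tracking_no: part of the PRIMARY KEY, which implies NOT NULL → not nullable.
- depot_id: declared NOT NULL → not nullable.
- origin: part of the PRIMARY KEY, which implies NOT NULL → not nullable.
- status: declared NOT NULL → not nullable.
- address: CHECK does not forbid NULL (a CHECK constraint passes when its expression is NULL) → nullable.
- weight: no NOT NULL constraint applies → nullable.
- priority: declared NOT NULL → not nullable.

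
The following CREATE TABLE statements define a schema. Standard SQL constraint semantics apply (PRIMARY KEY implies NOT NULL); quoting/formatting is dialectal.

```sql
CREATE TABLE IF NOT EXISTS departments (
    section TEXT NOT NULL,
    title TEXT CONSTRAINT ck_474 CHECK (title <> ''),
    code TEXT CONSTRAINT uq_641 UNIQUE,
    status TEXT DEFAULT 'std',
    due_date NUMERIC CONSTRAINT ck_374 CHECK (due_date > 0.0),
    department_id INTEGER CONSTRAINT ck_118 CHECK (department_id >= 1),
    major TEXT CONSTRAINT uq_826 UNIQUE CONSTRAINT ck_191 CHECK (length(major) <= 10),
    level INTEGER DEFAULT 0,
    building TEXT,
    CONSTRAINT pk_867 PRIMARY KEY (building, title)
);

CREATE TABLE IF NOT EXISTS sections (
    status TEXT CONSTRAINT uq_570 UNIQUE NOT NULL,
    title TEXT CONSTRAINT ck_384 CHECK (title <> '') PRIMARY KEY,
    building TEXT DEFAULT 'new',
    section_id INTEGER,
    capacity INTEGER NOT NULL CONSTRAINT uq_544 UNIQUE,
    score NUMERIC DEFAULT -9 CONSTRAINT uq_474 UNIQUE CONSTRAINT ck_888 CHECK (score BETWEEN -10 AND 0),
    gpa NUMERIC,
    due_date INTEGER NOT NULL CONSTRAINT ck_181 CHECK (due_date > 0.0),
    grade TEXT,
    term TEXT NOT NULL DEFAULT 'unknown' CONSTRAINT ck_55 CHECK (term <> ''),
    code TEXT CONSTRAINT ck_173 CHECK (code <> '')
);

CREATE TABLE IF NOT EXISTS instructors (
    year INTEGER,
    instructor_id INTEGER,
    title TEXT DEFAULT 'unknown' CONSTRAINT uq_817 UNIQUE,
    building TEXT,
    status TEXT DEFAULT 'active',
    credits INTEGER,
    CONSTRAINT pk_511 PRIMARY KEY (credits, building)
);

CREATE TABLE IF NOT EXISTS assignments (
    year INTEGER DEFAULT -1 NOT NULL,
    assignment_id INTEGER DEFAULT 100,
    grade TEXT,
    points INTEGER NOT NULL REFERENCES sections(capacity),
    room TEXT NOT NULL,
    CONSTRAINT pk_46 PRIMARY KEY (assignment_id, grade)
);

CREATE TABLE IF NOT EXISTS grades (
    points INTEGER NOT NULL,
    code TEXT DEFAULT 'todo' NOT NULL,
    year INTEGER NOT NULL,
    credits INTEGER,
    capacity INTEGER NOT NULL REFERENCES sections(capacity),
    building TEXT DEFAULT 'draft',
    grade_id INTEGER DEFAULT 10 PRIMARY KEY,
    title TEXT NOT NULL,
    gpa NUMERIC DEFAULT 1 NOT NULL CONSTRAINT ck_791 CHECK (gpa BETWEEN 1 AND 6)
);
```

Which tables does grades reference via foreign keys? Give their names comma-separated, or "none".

- capacity REFERENCES sections(capacity).

sections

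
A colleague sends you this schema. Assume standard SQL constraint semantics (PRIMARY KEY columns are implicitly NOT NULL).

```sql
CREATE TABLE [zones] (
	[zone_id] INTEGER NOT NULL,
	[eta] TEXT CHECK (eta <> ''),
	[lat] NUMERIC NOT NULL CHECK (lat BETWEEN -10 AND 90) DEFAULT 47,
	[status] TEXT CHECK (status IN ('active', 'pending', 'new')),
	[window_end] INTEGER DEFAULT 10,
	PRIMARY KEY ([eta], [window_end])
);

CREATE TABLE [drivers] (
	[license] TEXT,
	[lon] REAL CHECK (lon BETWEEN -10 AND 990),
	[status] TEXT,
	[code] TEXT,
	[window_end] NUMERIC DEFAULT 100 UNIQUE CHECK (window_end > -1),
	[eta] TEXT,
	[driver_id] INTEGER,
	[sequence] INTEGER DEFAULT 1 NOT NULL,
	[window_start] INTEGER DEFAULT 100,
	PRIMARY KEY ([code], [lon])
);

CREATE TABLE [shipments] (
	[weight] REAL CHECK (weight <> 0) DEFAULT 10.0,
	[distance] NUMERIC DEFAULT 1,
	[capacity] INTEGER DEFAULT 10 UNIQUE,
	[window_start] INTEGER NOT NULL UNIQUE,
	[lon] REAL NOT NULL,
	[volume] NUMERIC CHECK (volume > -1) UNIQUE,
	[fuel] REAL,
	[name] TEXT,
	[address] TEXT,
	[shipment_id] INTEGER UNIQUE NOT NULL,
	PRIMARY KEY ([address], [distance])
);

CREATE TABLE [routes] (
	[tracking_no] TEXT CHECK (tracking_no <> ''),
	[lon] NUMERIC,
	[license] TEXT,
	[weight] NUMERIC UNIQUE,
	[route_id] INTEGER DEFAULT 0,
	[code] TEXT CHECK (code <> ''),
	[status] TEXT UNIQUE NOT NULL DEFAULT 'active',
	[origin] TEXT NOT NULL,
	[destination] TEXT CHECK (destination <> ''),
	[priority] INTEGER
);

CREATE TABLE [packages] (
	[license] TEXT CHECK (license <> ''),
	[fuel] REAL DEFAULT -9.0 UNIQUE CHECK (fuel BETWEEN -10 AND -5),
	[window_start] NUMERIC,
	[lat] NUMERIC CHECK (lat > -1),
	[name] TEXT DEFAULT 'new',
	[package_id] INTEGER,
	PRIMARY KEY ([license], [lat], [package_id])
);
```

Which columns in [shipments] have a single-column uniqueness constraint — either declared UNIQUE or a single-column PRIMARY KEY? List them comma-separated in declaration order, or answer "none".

- weight: no UNIQUE or single-column PK constraint.
- distance: part of a composite PRIMARY KEY — only the tuple is unique, not this column on its own.
- capacity: declared UNIQUE → unique.
- window_start: declared UNIQUE → unique.
- lon: no UNIQUE or single-column PK constraint.
- volume: declared UNIQUE → unique.
- fuel: no UNIQUE or single-column PK constraint.
- name: no UNIQUE or single-column PK constraint.
- address: part of a composite PRIMARY KEY — only the tuple is unique, not this column on its own.
- shipment_id: declared UNIQUE → unique.

capacity, window_start, volume, shipment_id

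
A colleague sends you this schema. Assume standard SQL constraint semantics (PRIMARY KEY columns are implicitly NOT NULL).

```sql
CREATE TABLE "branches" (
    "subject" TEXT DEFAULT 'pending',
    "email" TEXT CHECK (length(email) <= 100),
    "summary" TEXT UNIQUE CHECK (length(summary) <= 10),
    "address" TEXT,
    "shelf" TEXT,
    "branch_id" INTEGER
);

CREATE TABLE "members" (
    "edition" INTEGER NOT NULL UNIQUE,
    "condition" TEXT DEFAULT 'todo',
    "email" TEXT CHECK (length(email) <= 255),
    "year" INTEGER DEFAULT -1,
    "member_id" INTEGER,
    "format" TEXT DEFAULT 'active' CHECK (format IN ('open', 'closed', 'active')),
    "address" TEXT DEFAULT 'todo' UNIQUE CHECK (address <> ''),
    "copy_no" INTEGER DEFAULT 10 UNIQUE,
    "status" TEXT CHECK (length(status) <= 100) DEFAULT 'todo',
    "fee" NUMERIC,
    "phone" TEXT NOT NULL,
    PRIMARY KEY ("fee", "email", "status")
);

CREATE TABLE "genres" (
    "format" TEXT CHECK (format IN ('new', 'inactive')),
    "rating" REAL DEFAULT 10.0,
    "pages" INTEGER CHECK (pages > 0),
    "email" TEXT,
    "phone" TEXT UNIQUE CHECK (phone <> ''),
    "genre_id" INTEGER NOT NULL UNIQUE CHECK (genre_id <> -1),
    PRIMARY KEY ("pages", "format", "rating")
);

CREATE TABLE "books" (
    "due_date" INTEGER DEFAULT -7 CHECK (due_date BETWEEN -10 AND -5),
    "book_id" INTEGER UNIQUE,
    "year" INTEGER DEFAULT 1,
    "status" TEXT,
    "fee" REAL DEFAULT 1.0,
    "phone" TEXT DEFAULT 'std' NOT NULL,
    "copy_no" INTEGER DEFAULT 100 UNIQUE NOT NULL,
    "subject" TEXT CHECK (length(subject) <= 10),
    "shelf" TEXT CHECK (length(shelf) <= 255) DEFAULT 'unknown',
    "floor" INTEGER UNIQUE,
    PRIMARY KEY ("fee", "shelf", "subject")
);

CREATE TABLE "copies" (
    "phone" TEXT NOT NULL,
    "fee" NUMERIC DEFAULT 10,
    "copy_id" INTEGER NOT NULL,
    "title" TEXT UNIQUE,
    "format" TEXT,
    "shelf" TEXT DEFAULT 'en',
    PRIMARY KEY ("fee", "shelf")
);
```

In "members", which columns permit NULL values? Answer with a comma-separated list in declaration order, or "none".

condition, year, member_id, format, address, copy_no

- edition: declared NOT NULL → not nullable.
- condition: DEFAULT only fills an omitted column; an explicit NULL is still allowed → nullable.
- email: part of the PRIMARY KEY, which implies NOT NULL → not nullable.
- year: DEFAULT only fills an omitted column; an explicit NULL is still allowed → nullable.
- member_id: no NOT NULL constraint applies → nullable.
- format: CHECK does not forbid NULL (a CHECK constraint passes when its expression is NULL) → nullable.
- address: CHECK does not forbid NULL (a CHECK constraint passes when its expression is NULL) → nullable.
- copy_no: UNIQUE does not imply NOT NULL → nullable.
- status: part of the PRIMARY KEY, which implies NOT NULL → not nullable.
- fee: part of the PRIMARY KEY, which implies NOT NULL → not nullable.
- phone: declared NOT NULL → not nullable.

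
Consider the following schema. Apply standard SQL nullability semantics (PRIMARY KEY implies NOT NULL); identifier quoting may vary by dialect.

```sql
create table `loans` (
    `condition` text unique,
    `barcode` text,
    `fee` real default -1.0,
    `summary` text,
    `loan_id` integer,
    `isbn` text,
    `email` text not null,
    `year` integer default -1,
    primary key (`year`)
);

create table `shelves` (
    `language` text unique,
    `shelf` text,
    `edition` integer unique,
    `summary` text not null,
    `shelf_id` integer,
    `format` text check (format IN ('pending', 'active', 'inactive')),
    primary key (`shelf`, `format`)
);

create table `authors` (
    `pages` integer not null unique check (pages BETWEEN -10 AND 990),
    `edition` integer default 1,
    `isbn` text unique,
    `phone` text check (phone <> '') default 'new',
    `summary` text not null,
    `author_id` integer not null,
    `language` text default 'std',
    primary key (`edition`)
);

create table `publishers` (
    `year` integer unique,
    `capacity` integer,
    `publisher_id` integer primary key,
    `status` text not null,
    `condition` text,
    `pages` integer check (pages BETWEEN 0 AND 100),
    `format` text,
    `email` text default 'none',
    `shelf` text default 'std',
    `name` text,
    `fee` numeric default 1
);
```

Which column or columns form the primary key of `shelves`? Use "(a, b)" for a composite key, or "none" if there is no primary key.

A table-level PRIMARY KEY clause names 2 columns: shelf, format.
This is a composite key — the combination is unique, not each column individually.

(shelf, format)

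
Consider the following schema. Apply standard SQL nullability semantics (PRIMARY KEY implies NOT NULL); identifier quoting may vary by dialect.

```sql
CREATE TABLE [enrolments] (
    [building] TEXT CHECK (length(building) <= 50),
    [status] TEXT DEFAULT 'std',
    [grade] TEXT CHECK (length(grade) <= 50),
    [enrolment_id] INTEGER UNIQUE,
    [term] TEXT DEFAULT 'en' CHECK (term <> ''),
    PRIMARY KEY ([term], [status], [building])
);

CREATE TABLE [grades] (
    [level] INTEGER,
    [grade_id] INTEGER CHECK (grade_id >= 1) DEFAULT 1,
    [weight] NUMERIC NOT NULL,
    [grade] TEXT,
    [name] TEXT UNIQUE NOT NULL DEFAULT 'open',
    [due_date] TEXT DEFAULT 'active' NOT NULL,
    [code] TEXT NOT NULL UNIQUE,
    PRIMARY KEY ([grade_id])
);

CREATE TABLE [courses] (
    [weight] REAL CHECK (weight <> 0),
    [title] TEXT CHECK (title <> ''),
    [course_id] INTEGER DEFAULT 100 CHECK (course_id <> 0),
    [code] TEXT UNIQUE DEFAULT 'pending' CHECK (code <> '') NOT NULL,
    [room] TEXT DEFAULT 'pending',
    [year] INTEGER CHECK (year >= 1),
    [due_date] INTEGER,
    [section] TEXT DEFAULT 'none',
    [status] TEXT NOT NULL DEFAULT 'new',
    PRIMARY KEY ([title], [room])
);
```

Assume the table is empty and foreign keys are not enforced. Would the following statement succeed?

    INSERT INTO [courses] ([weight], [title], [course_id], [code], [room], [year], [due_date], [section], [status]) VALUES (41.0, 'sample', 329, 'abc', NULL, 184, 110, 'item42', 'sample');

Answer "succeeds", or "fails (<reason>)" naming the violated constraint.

fails (NOT NULL on room)

room is explicitly set to NULL, but room is part of the PRIMARY KEY (implied NOT NULL).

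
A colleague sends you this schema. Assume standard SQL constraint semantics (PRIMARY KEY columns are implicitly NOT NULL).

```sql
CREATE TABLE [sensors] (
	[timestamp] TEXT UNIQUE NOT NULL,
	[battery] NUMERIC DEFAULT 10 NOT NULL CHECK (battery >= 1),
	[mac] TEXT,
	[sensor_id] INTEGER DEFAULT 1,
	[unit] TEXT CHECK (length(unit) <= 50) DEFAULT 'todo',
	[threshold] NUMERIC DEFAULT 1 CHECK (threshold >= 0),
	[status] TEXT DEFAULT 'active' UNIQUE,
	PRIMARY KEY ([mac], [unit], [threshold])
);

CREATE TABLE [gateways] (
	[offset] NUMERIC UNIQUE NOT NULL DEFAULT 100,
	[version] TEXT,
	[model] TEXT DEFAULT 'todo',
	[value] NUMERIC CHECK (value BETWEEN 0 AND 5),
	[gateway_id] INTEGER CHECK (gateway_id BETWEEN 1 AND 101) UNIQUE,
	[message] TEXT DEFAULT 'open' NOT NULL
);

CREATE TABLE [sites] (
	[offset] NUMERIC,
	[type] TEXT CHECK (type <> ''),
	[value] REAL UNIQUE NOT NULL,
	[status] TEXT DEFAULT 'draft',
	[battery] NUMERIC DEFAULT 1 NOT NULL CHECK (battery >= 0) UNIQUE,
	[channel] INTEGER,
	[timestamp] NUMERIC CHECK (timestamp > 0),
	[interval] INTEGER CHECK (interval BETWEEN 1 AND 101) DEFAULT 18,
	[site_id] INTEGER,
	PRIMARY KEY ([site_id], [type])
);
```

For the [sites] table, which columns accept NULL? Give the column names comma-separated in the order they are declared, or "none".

offset, status, channel, timestamp, interval

- offset: no NOT NULL constraint applies → nullable.
- type: part of the PRIMARY KEY, which implies NOT NULL → not nullable.
- value: declared NOT NULL → not nullable.
- status: DEFAULT only fills an omitted column; an explicit NULL is still allowed → nullable.
- battery: declared NOT NULL → not nullable.
- channel: no NOT NULL constraint applies → nullable.
- timestamp: CHECK does not forbid NULL (a CHECK constraint passes when its expression is NULL) → nullable.
- interval: CHECK does not forbid NULL (a CHECK constraint passes when its expression is NULL) → nullable.
- site_id: part of the PRIMARY KEY, which implies NOT NULL → not nullable.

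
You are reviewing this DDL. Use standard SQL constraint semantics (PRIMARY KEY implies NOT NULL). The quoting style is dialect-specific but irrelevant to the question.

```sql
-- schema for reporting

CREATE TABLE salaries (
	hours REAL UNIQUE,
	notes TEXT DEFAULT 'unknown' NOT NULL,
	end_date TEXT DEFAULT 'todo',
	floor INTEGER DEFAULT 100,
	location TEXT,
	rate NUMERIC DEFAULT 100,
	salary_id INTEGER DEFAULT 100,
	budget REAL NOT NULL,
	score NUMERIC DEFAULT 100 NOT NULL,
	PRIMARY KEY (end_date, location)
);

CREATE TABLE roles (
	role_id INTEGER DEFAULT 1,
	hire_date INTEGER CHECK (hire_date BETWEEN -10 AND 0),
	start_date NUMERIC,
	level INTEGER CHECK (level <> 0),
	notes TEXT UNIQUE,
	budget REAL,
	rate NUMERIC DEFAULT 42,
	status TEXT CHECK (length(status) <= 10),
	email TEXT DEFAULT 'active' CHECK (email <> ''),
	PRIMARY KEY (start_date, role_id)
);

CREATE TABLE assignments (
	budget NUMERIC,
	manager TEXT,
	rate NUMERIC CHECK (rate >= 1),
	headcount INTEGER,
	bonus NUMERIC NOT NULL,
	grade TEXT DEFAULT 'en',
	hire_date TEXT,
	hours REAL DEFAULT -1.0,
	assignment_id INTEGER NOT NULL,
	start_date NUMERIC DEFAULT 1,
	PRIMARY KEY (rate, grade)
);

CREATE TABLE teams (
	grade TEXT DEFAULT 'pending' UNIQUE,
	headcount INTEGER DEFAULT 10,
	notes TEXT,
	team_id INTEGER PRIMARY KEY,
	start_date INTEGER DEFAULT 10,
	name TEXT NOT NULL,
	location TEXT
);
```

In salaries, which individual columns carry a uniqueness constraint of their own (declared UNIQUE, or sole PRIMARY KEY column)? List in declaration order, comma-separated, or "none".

- hours: declared UNIQUE → unique.
- notes: no UNIQUE or single-column PK constraint.
- end_date: part of a composite PRIMARY KEY — only the tuple is unique, not this column on its own.
- floor: no UNIQUE or single-column PK constraint.
- location: part of a composite PRIMARY KEY — only the tuple is unique, not this column on its own.
- rate: no UNIQUE or single-column PK constraint.
- salary_id: no UNIQUE or single-column PK constraint.
- budget: no UNIQUE or single-column PK constraint.
- score: no UNIQUE or single-column PK constraint.

hours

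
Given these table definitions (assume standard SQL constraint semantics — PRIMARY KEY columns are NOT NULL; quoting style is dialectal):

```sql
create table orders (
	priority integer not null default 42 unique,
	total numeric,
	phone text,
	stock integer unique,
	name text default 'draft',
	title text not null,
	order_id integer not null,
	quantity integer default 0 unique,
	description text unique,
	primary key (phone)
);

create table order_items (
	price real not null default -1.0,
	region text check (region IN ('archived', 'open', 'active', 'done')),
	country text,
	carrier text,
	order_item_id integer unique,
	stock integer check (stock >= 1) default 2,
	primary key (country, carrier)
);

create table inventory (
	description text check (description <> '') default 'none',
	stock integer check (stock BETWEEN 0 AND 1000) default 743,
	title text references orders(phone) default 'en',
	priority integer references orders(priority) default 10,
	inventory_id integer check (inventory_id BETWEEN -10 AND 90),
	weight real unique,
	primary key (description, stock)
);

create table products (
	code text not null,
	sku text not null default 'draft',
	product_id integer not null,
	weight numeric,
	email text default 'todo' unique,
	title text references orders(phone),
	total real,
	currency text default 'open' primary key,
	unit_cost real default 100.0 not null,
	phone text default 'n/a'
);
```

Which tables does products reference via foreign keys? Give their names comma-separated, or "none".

orders

- title REFERENCES orders(phone).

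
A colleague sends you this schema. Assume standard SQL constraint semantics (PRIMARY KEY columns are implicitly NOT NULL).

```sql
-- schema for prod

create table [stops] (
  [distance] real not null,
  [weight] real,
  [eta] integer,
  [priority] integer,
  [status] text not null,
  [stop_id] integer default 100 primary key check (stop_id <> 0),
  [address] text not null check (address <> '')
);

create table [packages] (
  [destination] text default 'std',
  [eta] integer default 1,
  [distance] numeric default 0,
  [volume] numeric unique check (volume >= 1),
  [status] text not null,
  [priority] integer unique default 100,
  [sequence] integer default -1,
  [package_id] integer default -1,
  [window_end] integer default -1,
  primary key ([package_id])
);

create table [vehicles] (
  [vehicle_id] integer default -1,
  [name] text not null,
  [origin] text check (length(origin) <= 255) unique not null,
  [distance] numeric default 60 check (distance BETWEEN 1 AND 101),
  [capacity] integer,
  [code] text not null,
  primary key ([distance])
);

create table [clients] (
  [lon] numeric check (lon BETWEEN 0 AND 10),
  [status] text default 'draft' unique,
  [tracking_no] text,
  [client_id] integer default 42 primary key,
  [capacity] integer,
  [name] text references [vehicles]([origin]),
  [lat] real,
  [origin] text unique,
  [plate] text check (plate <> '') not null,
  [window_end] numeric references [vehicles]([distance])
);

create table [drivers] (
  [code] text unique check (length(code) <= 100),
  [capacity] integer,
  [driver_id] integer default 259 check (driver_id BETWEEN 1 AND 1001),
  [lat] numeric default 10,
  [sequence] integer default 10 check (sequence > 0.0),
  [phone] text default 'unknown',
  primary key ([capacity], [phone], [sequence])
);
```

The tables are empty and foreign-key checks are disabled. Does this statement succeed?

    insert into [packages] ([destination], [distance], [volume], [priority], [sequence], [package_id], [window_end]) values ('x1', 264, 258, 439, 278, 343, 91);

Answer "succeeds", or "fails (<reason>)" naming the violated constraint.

status is omitted from the column list and has no DEFAULT, so it would receive NULL.
But status is declared NOT NULL.

fails (NOT NULL on status)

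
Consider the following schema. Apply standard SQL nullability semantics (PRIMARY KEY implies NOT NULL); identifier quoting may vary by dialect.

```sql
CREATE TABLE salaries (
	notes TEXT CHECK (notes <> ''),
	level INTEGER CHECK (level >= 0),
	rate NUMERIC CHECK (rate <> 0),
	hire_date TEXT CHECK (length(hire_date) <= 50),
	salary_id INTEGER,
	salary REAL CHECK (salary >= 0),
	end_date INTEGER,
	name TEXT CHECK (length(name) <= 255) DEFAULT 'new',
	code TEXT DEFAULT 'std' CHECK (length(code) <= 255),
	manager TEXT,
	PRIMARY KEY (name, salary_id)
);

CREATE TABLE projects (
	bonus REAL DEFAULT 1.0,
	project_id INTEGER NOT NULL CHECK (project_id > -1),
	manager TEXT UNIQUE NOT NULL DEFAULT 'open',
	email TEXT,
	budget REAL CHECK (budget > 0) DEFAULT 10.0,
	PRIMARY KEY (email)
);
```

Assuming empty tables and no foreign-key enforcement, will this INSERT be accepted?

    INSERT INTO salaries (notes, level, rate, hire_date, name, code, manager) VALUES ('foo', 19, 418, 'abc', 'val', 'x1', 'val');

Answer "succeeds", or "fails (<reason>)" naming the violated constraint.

fails (NOT NULL on salary_id)

salary_id is omitted from the column list and has no DEFAULT, so it would receive NULL.
But salary_id is part of the PRIMARY KEY (implied NOT NULL).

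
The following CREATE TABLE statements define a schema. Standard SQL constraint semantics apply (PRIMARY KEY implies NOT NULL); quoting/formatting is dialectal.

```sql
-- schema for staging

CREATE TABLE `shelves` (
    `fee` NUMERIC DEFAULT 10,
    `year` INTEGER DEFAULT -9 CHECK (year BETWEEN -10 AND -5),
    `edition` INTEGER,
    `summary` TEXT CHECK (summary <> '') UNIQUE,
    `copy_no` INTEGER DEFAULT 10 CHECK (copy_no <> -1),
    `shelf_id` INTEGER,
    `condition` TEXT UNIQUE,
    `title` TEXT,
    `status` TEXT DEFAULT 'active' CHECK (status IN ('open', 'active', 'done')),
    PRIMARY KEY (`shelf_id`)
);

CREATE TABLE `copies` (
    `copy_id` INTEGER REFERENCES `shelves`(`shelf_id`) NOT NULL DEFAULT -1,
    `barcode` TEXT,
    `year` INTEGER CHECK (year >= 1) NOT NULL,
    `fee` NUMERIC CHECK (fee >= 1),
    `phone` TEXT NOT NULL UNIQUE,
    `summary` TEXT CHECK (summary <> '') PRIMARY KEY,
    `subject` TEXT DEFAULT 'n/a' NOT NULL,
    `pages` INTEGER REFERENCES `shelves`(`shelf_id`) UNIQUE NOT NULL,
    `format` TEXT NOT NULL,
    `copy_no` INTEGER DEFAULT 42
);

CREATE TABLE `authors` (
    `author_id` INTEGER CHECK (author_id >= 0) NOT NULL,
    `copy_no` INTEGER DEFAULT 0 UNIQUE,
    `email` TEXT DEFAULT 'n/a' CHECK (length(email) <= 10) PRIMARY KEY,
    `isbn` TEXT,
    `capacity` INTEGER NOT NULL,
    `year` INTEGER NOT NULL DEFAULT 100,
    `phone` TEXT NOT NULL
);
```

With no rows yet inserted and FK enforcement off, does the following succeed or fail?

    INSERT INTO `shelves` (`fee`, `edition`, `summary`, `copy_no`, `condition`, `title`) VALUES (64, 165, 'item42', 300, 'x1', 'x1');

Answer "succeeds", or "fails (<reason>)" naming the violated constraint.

fails (NOT NULL on shelf_id)

shelf_id is omitted from the column list and has no DEFAULT, so it would receive NULL.
But shelf_id is part of the PRIMARY KEY (implied NOT NULL).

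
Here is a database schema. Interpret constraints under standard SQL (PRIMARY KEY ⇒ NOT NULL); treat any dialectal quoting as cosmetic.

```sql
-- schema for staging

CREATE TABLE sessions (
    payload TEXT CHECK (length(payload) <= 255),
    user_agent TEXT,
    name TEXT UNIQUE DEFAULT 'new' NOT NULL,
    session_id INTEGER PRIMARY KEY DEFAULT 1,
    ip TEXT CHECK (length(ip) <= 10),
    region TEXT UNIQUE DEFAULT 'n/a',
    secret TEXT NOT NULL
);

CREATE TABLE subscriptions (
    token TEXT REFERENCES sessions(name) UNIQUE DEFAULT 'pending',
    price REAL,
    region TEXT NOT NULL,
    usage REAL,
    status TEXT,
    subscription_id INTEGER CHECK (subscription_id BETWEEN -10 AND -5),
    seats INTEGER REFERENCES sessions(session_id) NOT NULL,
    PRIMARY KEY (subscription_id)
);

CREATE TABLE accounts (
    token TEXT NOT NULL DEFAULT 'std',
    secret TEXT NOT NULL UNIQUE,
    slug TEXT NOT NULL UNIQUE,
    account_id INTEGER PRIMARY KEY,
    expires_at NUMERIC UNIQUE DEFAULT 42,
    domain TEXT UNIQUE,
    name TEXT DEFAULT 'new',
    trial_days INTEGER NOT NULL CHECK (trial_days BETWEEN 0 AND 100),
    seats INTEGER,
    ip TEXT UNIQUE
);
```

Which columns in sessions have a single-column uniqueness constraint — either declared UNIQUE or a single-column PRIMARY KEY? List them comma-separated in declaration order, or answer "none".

- payload: no UNIQUE or single-column PK constraint.
- user_agent: no UNIQUE or single-column PK constraint.
- name: declared UNIQUE → unique.
- session_id: single-column PRIMARY KEY → unique.
- ip: no UNIQUE or single-column PK constraint.
- region: declared UNIQUE → unique.
- secret: no UNIQUE or single-column PK constraint.

name, session_id, region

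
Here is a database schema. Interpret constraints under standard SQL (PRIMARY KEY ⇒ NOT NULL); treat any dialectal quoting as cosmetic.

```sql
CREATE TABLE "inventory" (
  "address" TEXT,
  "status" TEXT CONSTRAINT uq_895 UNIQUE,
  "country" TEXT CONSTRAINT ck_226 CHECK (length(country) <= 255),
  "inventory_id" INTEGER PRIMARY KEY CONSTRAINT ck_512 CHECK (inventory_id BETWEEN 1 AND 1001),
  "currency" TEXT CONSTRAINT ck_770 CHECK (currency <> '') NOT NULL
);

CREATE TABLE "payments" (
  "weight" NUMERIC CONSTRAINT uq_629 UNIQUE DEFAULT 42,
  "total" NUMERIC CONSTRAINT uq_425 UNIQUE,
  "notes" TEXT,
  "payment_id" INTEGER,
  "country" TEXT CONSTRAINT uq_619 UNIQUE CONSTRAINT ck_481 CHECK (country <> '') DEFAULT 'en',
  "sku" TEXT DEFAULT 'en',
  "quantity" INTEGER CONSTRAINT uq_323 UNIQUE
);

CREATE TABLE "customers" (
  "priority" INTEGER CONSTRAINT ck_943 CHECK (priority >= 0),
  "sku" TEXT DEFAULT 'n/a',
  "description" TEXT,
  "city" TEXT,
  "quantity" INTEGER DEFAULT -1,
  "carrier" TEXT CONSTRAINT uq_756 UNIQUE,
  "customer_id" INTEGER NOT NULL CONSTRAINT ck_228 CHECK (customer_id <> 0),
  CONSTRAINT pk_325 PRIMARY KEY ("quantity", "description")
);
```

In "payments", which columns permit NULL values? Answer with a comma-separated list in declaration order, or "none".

- weight: UNIQUE does not imply NOT NULL → nullable.
- total: UNIQUE does not imply NOT NULL → nullable.
- notes: no NOT NULL constraint applies → nullable.
- payment_id: no NOT NULL constraint applies → nullable.
- country: CHECK does not forbid NULL (a CHECK constraint passes when its expression is NULL) → nullable.
- sku: DEFAULT only fills an omitted column; an explicit NULL is still allowed → nullable.
- quantity: UNIQUE does not imply NOT NULL → nullable.

weight, total, notes, payment_id, country, sku, quantity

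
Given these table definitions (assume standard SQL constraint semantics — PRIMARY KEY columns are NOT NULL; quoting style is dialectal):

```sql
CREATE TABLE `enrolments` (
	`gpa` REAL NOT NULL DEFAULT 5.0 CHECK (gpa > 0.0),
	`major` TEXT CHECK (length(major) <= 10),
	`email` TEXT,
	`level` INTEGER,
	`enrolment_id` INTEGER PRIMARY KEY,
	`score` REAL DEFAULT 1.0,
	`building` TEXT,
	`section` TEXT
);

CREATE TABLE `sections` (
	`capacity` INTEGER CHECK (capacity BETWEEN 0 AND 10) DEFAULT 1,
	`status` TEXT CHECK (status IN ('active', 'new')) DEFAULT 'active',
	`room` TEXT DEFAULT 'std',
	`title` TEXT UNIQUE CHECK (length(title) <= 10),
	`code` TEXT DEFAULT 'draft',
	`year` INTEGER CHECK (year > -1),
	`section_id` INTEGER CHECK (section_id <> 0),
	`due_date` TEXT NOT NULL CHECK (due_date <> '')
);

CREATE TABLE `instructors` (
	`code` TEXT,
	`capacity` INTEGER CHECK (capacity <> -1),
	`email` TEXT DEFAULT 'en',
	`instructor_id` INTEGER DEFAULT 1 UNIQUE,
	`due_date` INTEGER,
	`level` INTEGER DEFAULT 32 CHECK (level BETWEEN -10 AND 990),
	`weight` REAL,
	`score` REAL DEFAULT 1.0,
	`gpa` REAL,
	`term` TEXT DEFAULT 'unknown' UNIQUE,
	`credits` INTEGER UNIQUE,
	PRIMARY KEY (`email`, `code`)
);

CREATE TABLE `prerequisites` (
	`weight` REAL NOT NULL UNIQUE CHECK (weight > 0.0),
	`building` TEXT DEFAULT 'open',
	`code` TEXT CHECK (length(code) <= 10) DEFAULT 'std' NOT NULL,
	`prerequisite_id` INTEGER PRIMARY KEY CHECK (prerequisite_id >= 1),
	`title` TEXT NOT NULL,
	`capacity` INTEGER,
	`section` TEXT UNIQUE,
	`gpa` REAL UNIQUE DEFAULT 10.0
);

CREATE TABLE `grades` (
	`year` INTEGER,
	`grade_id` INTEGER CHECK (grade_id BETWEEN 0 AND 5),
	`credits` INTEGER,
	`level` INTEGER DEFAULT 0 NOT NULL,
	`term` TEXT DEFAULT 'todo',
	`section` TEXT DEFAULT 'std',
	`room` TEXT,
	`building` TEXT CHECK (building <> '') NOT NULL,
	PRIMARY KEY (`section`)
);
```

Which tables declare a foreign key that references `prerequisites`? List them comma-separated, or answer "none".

none

No REFERENCES clause anywhere in the schema names prerequisites.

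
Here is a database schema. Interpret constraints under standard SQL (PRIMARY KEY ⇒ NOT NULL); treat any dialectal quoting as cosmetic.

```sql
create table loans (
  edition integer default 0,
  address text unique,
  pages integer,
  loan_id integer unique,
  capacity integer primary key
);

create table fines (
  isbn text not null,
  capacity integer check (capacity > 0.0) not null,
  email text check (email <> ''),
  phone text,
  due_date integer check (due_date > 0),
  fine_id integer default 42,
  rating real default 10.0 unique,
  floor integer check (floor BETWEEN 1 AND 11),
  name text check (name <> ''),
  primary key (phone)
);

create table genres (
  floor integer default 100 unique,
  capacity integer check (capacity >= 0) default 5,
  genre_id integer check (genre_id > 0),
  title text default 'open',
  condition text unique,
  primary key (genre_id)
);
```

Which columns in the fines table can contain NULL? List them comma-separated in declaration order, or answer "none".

- isbn: declared NOT NULL → not nullable.
- capacity: declared NOT NULL → not nullable.
- email: CHECK does not forbid NULL (a CHECK constraint passes when its expression is NULL) → nullable.
- phone: part of the PRIMARY KEY, which implies NOT NULL → not nullable.
- due_date: CHECK does not forbid NULL (a CHECK constraint passes when its expression is NULL) → nullable.
- fine_id: DEFAULT only fills an omitted column; an explicit NULL is still allowed → nullable.
- rating: UNIQUE does not imply NOT NULL → nullable.
- floor: CHECK does not forbid NULL (a CHECK constraint passes when its expression is NULL) → nullable.
- name: CHECK does not forbid NULL (a CHECK constraint passes when its expression is NULL) → nullable.

email, due_date, fine_id, rating, floor, name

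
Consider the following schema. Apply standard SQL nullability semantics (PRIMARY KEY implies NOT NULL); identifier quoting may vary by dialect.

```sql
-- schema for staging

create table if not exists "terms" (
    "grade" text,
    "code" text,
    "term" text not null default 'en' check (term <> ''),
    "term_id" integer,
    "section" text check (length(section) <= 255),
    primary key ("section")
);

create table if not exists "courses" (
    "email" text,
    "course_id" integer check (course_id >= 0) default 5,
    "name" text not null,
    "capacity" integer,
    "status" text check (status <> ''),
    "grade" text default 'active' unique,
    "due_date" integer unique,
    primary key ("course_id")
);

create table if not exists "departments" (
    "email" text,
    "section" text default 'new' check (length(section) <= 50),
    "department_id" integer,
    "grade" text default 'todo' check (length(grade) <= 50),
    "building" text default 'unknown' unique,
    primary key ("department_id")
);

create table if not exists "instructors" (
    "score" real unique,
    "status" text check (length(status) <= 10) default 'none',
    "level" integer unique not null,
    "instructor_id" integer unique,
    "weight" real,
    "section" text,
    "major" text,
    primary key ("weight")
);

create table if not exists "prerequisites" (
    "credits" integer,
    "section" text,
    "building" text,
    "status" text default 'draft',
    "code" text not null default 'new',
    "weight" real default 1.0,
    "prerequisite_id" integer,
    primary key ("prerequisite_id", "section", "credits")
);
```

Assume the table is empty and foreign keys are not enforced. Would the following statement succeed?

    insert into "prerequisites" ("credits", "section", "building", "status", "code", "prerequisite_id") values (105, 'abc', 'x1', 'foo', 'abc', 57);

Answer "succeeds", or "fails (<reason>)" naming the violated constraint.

succeeds

NOT NULL columns: code is supplied; credits is supplied; prerequisite_id is supplied; section is supplied.
No constraint is violated.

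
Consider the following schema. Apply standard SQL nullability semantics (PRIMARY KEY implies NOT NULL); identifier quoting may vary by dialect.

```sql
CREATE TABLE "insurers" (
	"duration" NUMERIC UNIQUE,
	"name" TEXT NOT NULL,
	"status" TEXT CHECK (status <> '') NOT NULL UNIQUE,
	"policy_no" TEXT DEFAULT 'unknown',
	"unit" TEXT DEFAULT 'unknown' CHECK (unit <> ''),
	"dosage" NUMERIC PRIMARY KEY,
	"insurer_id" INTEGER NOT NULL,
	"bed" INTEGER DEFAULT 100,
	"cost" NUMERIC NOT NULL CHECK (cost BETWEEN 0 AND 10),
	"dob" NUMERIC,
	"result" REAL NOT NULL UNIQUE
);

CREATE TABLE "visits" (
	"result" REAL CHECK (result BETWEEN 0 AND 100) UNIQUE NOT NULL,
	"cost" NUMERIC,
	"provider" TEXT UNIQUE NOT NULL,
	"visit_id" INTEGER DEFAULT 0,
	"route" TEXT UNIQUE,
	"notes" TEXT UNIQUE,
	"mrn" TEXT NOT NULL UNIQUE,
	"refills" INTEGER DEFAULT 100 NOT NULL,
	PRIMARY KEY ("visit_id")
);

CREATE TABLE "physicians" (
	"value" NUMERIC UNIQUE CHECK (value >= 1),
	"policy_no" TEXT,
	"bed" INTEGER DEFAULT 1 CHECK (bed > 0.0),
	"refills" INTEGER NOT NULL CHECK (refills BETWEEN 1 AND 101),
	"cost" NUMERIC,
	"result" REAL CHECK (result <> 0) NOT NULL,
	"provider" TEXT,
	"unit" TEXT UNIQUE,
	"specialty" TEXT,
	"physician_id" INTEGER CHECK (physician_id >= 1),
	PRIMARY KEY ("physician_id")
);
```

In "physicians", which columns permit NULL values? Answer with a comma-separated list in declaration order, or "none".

value, policy_no, bed, cost, provider, unit, specialty

- value: CHECK does not forbid NULL (a CHECK constraint passes when its expression is NULL) → nullable.
- policy_no: no NOT NULL constraint applies → nullable.
- bed: CHECK does not forbid NULL (a CHECK constraint passes when its expression is NULL) → nullable.
- refills: declared NOT NULL → not nullable.
- cost: no NOT NULL constraint applies → nullable.
- result: declared NOT NULL → not nullable.
- provider: no NOT NULL constraint applies → nullable.
- unit: UNIQUE does not imply NOT NULL → nullable.
- specialty: no NOT NULL constraint applies → nullable.
- physician_id: part of the PRIMARY KEY, which implies NOT NULL → not nullable.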